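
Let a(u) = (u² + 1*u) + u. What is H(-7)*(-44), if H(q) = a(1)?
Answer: -132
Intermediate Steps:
a(u) = u² + 2*u (a(u) = (u² + u) + u = (u + u²) + u = u² + 2*u)
H(q) = 3 (H(q) = 1*(2 + 1) = 1*3 = 3)
H(-7)*(-44) = 3*(-44) = -132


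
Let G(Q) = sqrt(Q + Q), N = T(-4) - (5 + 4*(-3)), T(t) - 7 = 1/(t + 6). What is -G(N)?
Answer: -sqrt(29) ≈ -5.3852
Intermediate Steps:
T(t) = 7 + 1/(6 + t) (T(t) = 7 + 1/(t + 6) = 7 + 1/(6 + t))
N = 29/2 (N = (43 + 7*(-4))/(6 - 4) - (5 + 4*(-3)) = (43 - 28)/2 - (5 - 12) = (1/2)*15 - 1*(-7) = 15/2 + 7 = 29/2 ≈ 14.500)
G(Q) = sqrt(2)*sqrt(Q) (G(Q) = sqrt(2*Q) = sqrt(2)*sqrt(Q))
-G(N) = -sqrt(2)*sqrt(29/2) = -sqrt(2)*sqrt(58)/2 = -sqrt(29)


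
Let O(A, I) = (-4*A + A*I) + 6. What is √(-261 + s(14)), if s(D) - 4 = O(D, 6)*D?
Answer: √219 ≈ 14.799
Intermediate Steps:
O(A, I) = 6 - 4*A + A*I
s(D) = 4 + D*(6 + 2*D) (s(D) = 4 + (6 - 4*D + D*6)*D = 4 + (6 - 4*D + 6*D)*D = 4 + (6 + 2*D)*D = 4 + D*(6 + 2*D))
√(-261 + s(14)) = √(-261 + (4 + 2*14*(3 + 14))) = √(-261 + (4 + 2*14*17)) = √(-261 + (4 + 476)) = √(-261 + 480) = √219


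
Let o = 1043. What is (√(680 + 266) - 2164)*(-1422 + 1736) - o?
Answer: -680539 + 314*√946 ≈ -6.7088e+5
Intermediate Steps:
(√(680 + 266) - 2164)*(-1422 + 1736) - o = (√(680 + 266) - 2164)*(-1422 + 1736) - 1*1043 = (√946 - 2164)*314 - 1043 = (-2164 + √946)*314 - 1043 = (-679496 + 314*√946) - 1043 = -680539 + 314*√946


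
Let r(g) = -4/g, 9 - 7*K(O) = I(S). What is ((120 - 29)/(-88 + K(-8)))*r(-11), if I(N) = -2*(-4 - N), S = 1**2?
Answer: -2548/6787 ≈ -0.37542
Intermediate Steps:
S = 1
I(N) = 8 + 2*N
K(O) = -1/7 (K(O) = 9/7 - (8 + 2*1)/7 = 9/7 - (8 + 2)/7 = 9/7 - 1/7*10 = 9/7 - 10/7 = -1/7)
((120 - 29)/(-88 + K(-8)))*r(-11) = ((120 - 29)/(-88 - 1/7))*(-4/(-11)) = (91/(-617/7))*(-4*(-1/11)) = (91*(-7/617))*(4/11) = -637/617*4/11 = -2548/6787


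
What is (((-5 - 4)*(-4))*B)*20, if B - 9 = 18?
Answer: 19440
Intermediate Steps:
B = 27 (B = 9 + 18 = 27)
(((-5 - 4)*(-4))*B)*20 = (((-5 - 4)*(-4))*27)*20 = (-9*(-4)*27)*20 = (36*27)*20 = 972*20 = 19440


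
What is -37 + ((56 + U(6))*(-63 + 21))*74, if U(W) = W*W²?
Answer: -845413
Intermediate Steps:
U(W) = W³
-37 + ((56 + U(6))*(-63 + 21))*74 = -37 + ((56 + 6³)*(-63 + 21))*74 = -37 + ((56 + 216)*(-42))*74 = -37 + (272*(-42))*74 = -37 - 11424*74 = -37 - 845376 = -845413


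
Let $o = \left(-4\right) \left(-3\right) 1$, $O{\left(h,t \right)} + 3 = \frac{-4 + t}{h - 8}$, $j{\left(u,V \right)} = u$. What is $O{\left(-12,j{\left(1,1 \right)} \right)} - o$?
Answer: $- \frac{297}{20} \approx -14.85$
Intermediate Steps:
$O{\left(h,t \right)} = -3 + \frac{-4 + t}{-8 + h}$ ($O{\left(h,t \right)} = -3 + \frac{-4 + t}{h - 8} = -3 + \frac{-4 + t}{-8 + h}$)
$o = 12$ ($o = 12 \cdot 1 = 12$)
$O{\left(-12,j{\left(1,1 \right)} \right)} - o = \frac{20 + 1 - -36}{-8 - 12} - 12 = \frac{20 + 1 + 36}{-20} - 12 = \left(- \frac{1}{20}\right) 57 - 12 = - \frac{57}{20} - 12 = - \frac{297}{20}$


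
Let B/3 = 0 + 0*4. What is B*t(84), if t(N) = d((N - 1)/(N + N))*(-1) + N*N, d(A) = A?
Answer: 0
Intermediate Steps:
t(N) = N² - (-1 + N)/(2*N) (t(N) = ((N - 1)/(N + N))*(-1) + N*N = ((-1 + N)/((2*N)))*(-1) + N² = ((-1 + N)*(1/(2*N)))*(-1) + N² = ((-1 + N)/(2*N))*(-1) + N² = -(-1 + N)/(2*N) + N² = N² - (-1 + N)/(2*N))
B = 0 (B = 3*(0 + 0*4) = 3*(0 + 0) = 3*0 = 0)
B*t(84) = 0*((½)*(1 - 1*84 + 2*84³)/84) = 0*((½)*(1/84)*(1 - 84 + 2*592704)) = 0*((½)*(1/84)*(1 - 84 + 1185408)) = 0*((½)*(1/84)*1185325) = 0*(1185325/168) = 0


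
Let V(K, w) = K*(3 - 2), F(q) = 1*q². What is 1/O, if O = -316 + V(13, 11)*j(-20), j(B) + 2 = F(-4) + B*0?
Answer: -1/134 ≈ -0.0074627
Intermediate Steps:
F(q) = q²
V(K, w) = K (V(K, w) = K*1 = K)
j(B) = 14 (j(B) = -2 + ((-4)² + B*0) = -2 + (16 + 0) = -2 + 16 = 14)
O = -134 (O = -316 + 13*14 = -316 + 182 = -134)
1/O = 1/(-134) = -1/134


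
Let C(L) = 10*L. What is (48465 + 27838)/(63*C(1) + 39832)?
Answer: 76303/40462 ≈ 1.8858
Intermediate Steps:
(48465 + 27838)/(63*C(1) + 39832) = (48465 + 27838)/(63*(10*1) + 39832) = 76303/(63*10 + 39832) = 76303/(630 + 39832) = 76303/40462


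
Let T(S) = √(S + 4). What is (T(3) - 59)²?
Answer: (59 - √7)² ≈ 3175.8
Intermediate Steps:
T(S) = √(4 + S)
(T(3) - 59)² = (√(4 + 3) - 59)² = (√7 - 59)² = (-59 + √7)²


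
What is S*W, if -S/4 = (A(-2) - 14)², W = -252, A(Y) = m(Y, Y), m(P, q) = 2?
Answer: 145152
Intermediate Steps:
A(Y) = 2
S = -576 (S = -4*(2 - 14)² = -4*(-12)² = -4*144 = -576)
S*W = -576*(-252) = 145152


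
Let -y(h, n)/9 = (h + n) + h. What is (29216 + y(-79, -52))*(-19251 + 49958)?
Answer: 955171942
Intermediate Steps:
y(h, n) = -18*h - 9*n (y(h, n) = -9*((h + n) + h) = -9*(n + 2*h) = -18*h - 9*n)
(29216 + y(-79, -52))*(-19251 + 49958) = (29216 + (-18*(-79) - 9*(-52)))*(-19251 + 49958) = (29216 + (1422 + 468))*30707 = (29216 + 1890)*30707 = 31106*30707 = 955171942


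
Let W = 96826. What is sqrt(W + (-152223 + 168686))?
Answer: sqrt(113289) ≈ 336.58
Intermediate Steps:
sqrt(W + (-152223 + 168686)) = sqrt(96826 + (-152223 + 168686)) = sqrt(96826 + 16463) = sqrt(113289)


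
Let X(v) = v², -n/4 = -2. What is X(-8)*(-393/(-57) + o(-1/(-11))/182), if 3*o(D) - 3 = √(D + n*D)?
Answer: 763552/1729 + 32*√11/1001 ≈ 441.72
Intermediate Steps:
n = 8 (n = -4*(-2) = 8)
o(D) = 1 + √D (o(D) = 1 + √(D + 8*D)/3 = 1 + √(9*D)/3 = 1 + (3*√D)/3 = 1 + √D)
X(-8)*(-393/(-57) + o(-1/(-11))/182) = (-8)²*(-393/(-57) + (1 + √(-1/(-11)))/182) = 64*(-393*(-1/57) + (1 + √(-1*(-1/11)))*(1/182)) = 64*(131/19 + (1 + √(1/11))*(1/182)) = 64*(131/19 + (1 + √11/11)*(1/182)) = 64*(131/19 + (1/182 + √11/2002)) = 64*(23861/3458 + √11/2002) = 763552/1729 + 32*√11/1001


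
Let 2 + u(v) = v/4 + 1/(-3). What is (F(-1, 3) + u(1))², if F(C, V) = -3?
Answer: 3721/144 ≈ 25.840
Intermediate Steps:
u(v) = -7/3 + v/4 (u(v) = -2 + (v/4 + 1/(-3)) = -2 + (v*(¼) + 1*(-⅓)) = -2 + (v/4 - ⅓) = -2 + (-⅓ + v/4) = -7/3 + v/4)
(F(-1, 3) + u(1))² = (-3 + (-7/3 + (¼)*1))² = (-3 + (-7/3 + ¼))² = (-3 - 25/12)² = (-61/12)² = 3721/144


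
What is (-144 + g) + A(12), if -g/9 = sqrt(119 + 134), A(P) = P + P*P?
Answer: 12 - 9*sqrt(253) ≈ -131.15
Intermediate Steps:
A(P) = P + P**2
g = -9*sqrt(253) (g = -9*sqrt(119 + 134) = -9*sqrt(253) ≈ -143.15)
(-144 + g) + A(12) = (-144 - 9*sqrt(253)) + 12*(1 + 12) = (-144 - 9*sqrt(253)) + 12*13 = (-144 - 9*sqrt(253)) + 156 = 12 - 9*sqrt(253)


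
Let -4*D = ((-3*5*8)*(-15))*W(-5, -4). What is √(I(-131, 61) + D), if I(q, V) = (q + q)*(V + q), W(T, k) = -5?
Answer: √20590 ≈ 143.49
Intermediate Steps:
I(q, V) = 2*q*(V + q) (I(q, V) = (2*q)*(V + q) = 2*q*(V + q))
D = 2250 (D = -(-3*5*8)*(-15)*(-5)/4 = --15*8*(-15)*(-5)/4 = -(-120*(-15))*(-5)/4 = -450*(-5) = -¼*(-9000) = 2250)
√(I(-131, 61) + D) = √(2*(-131)*(61 - 131) + 2250) = √(2*(-131)*(-70) + 2250) = √(18340 + 2250) = √20590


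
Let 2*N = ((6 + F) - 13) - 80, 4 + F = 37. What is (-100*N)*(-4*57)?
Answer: -615600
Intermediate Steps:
F = 33 (F = -4 + 37 = 33)
N = -27 (N = (((6 + 33) - 13) - 80)/2 = ((39 - 13) - 80)/2 = (26 - 80)/2 = (½)*(-54) = -27)
(-100*N)*(-4*57) = (-100*(-27))*(-4*57) = 2700*(-228) = -615600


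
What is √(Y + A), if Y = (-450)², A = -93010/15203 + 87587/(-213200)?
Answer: √5318437082357623301961/162063980 ≈ 449.99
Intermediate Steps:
A = -21161317161/3241279600 (A = -93010*1/15203 + 87587*(-1/213200) = -93010/15203 - 87587/213200 = -21161317161/3241279600 ≈ -6.5287)
Y = 202500
√(Y + A) = √(202500 - 21161317161/3241279600) = √(656337957682839/3241279600) = √5318437082357623301961/162063980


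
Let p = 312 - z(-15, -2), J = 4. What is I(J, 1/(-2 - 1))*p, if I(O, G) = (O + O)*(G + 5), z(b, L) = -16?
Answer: 36736/3 ≈ 12245.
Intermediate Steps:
I(O, G) = 2*O*(5 + G) (I(O, G) = (2*O)*(5 + G) = 2*O*(5 + G))
p = 328 (p = 312 - 1*(-16) = 312 + 16 = 328)
I(J, 1/(-2 - 1))*p = (2*4*(5 + 1/(-2 - 1)))*328 = (2*4*(5 + 1/(-3)))*328 = (2*4*(5 - ⅓))*328 = (2*4*(14/3))*328 = (112/3)*328 = 36736/3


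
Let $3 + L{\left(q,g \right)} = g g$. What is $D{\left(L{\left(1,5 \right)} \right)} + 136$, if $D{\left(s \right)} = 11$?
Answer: $147$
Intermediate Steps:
$L{\left(q,g \right)} = -3 + g^{2}$ ($L{\left(q,g \right)} = -3 + g g = -3 + g^{2}$)
$D{\left(L{\left(1,5 \right)} \right)} + 136 = 11 + 136 = 147$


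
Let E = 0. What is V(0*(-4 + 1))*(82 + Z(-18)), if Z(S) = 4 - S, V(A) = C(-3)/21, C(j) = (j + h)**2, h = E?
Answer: 312/7 ≈ 44.571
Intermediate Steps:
h = 0
C(j) = j**2 (C(j) = (j + 0)**2 = j**2)
V(A) = 3/7 (V(A) = (-3)**2/21 = 9*(1/21) = 3/7)
V(0*(-4 + 1))*(82 + Z(-18)) = 3*(82 + (4 - 1*(-18)))/7 = 3*(82 + (4 + 18))/7 = 3*(82 + 22)/7 = (3/7)*104 = 312/7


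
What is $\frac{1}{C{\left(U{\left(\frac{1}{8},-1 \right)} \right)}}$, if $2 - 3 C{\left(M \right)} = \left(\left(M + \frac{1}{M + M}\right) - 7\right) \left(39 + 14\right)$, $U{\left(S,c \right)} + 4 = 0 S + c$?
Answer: $\frac{30}{6433} \approx 0.0046635$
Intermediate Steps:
$U{\left(S,c \right)} = -4 + c$ ($U{\left(S,c \right)} = -4 + \left(0 S + c\right) = -4 + \left(0 + c\right) = -4 + c$)
$C{\left(M \right)} = \frac{373}{3} - \frac{53 M}{3} - \frac{53}{6 M}$ ($C{\left(M \right)} = \frac{2}{3} - \frac{\left(\left(M + \frac{1}{M + M}\right) - 7\right) \left(39 + 14\right)}{3} = \frac{2}{3} - \frac{\left(\left(M + \frac{1}{2 M}\right) - 7\right) 53}{3} = \frac{2}{3} - \frac{\left(-7 + M + \frac{1}{2 M}\right) 53}{3} = \frac{2}{3} - \frac{-371 + 53 M + \frac{53}{2 M}}{3} = \frac{2}{3} - \left(- \frac{371}{3} + \frac{53 M}{3} + \frac{53}{6 M}\right) = \frac{373}{3} - \frac{53 M}{3} - \frac{53}{6 M}$)
$\frac{1}{C{\left(U{\left(\frac{1}{8},-1 \right)} \right)}} = \frac{1}{\frac{1}{6} \frac{1}{-4 - 1} \left(-53 - 106 \left(-4 - 1\right)^{2} + 746 \left(-4 - 1\right)\right)} = \frac{1}{\frac{1}{6} \frac{1}{-5} \left(-53 - 106 \left(-5\right)^{2} + 746 \left(-5\right)\right)} = \frac{1}{\frac{1}{6} \left(- \frac{1}{5}\right) \left(-53 - 2650 - 3730\right)} = \frac{1}{\frac{1}{6} \left(- \frac{1}{5}\right) \left(-6433\right)} = \frac{1}{\frac{6433}{30}} = \frac{30}{6433}$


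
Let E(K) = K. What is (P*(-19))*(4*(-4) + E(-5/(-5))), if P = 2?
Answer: 570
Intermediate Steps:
(P*(-19))*(4*(-4) + E(-5/(-5))) = (2*(-19))*(4*(-4) - 5/(-5)) = -38*(-16 - 5*(-⅕)) = -38*(-16 + 1) = -38*(-15) = 570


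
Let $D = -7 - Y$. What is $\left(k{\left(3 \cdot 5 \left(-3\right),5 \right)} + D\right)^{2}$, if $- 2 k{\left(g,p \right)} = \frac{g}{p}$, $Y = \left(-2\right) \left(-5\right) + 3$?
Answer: $\frac{961}{4} \approx 240.25$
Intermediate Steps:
$Y = 13$ ($Y = 10 + 3 = 13$)
$k{\left(g,p \right)} = - \frac{g}{2 p}$ ($k{\left(g,p \right)} = - \frac{g \frac{1}{p}}{2} = - \frac{g}{2 p}$)
$D = -20$ ($D = -7 - 13 = -20$)
$\left(k{\left(3 \cdot 5 \left(-3\right),5 \right)} + D\right)^{2} = \left(- \frac{3 \cdot 5 \left(-3\right)}{2 \cdot 5} - 20\right)^{2} = \left(\left(- \frac{1}{2}\right) 15 \left(-3\right) \frac{1}{5} - 20\right)^{2} = \left(\left(- \frac{1}{2}\right) \left(-45\right) \frac{1}{5} - 20\right)^{2} = \left(\frac{9}{2} - 20\right)^{2} = \left(- \frac{31}{2}\right)^{2} = \frac{961}{4}$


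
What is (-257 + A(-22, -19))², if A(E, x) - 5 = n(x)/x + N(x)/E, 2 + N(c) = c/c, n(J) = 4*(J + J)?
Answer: 28804689/484 ≈ 59514.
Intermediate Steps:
n(J) = 8*J (n(J) = 4*(2*J) = 8*J)
N(c) = -1 (N(c) = -2 + c/c = -2 + 1 = -1)
A(E, x) = 13 - 1/E (A(E, x) = 5 + ((8*x)/x - 1/E) = 5 + (8 - 1/E) = 13 - 1/E)
(-257 + A(-22, -19))² = (-257 + (13 - 1/(-22)))² = (-257 + (13 - 1*(-1/22)))² = (-257 + (13 + 1/22))² = (-257 + 287/22)² = (-5367/22)² = 28804689/484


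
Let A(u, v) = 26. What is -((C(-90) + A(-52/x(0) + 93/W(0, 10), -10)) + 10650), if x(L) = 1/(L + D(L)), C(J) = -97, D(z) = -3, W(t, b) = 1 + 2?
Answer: -10579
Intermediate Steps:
W(t, b) = 3
x(L) = 1/(-3 + L) (x(L) = 1/(L - 3) = 1/(-3 + L))
-((C(-90) + A(-52/x(0) + 93/W(0, 10), -10)) + 10650) = -((-97 + 26) + 10650) = -(-71 + 10650) = -1*10579 = -10579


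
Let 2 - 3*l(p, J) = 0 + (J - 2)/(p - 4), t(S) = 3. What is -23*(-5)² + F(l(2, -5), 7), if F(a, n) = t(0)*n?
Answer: -554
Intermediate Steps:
l(p, J) = ⅔ - (-2 + J)/(3*(-4 + p)) (l(p, J) = ⅔ - (0 + (J - 2)/(p - 4))/3 = ⅔ - (0 + (-2 + J)/(-4 + p))/3 = ⅔ - (-2 + J)/(3*(-4 + p)))
F(a, n) = 3*n
-23*(-5)² + F(l(2, -5), 7) = -23*(-5)² + 3*7 = -575 + 21 = -554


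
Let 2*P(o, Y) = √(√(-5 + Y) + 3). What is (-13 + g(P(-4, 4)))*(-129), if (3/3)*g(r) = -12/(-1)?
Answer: 129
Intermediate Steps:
P(o, Y) = √(3 + √(-5 + Y))/2 (P(o, Y) = √(√(-5 + Y) + 3)/2 = √(3 + √(-5 + Y))/2)
g(r) = 12 (g(r) = -12/(-1) = -12*(-1) = 12)
(-13 + g(P(-4, 4)))*(-129) = (-13 + 12)*(-129) = -1*(-129) = 129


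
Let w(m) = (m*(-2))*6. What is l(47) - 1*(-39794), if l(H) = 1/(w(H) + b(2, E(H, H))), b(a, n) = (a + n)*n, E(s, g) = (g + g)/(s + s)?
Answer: 22324433/561 ≈ 39794.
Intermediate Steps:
E(s, g) = g/s (E(s, g) = (2*g)/((2*s)) = (2*g)*(1/(2*s)) = g/s)
b(a, n) = n*(a + n)
w(m) = -12*m (w(m) = -2*m*6 = -12*m)
l(H) = 1/(3 - 12*H) (l(H) = 1/(-12*H + (H/H)*(2 + H/H)) = 1/(-12*H + 1*(2 + 1)) = 1/(-12*H + 1*3) = 1/(-12*H + 3) = 1/(3 - 12*H))
l(47) - 1*(-39794) = -1/(-3 + 12*47) - 1*(-39794) = -1/(-3 + 564) + 39794 = -1/561 + 39794 = 22324433/561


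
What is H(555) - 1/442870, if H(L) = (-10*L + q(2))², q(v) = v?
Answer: 13631673232479/442870 ≈ 3.0780e+7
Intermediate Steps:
H(L) = (2 - 10*L)² (H(L) = (-10*L + 2)² = (2 - 10*L)²)
H(555) - 1/442870 = 4*(-1 + 5*555)² - 1/442870 = 4*(-1 + 2775)² - 1*1/442870 = 4*2774² - 1/442870 = 4*7695076 - 1/442870 = 30780304 - 1/442870 = 13631673232479/442870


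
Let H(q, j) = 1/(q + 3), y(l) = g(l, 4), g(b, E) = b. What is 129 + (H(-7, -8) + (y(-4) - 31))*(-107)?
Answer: 15603/4 ≈ 3900.8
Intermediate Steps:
y(l) = l
H(q, j) = 1/(3 + q)
129 + (H(-7, -8) + (y(-4) - 31))*(-107) = 129 + (1/(3 - 7) + (-4 - 31))*(-107) = 129 + (1/(-4) - 35)*(-107) = 129 + (-1/4 - 35)*(-107) = 129 - 141/4*(-107) = 129 + 15087/4 = 15603/4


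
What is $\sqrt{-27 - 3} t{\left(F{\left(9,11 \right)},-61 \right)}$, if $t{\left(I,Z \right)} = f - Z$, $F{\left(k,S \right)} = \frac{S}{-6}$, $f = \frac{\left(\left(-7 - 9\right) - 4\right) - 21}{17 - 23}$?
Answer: $\frac{407 i \sqrt{30}}{6} \approx 371.54 i$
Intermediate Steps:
$f = \frac{41}{6}$ ($f = \frac{\left(-16 - 4\right) - 21}{-6} = \left(-20 - 21\right) \left(- \frac{1}{6}\right) = \left(-41\right) \left(- \frac{1}{6}\right) = \frac{41}{6} \approx 6.8333$)
$F{\left(k,S \right)} = - \frac{S}{6}$ ($F{\left(k,S \right)} = S \left(- \frac{1}{6}\right) = - \frac{S}{6}$)
$t{\left(I,Z \right)} = \frac{41}{6} - Z$
$\sqrt{-27 - 3} t{\left(F{\left(9,11 \right)},-61 \right)} = \sqrt{-27 - 3} \left(\frac{41}{6} - -61\right) = \sqrt{-30} \left(\frac{41}{6} + 61\right) = i \sqrt{30} \cdot \frac{407}{6} = \frac{407 i \sqrt{30}}{6}$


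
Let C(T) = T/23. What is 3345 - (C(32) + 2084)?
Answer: 28971/23 ≈ 1259.6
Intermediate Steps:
C(T) = T/23 (C(T) = T*(1/23) = T/23)
3345 - (C(32) + 2084) = 3345 - ((1/23)*32 + 2084) = 3345 - (32/23 + 2084) = 3345 - 1*47964/23 = 3345 - 47964/23 = 28971/23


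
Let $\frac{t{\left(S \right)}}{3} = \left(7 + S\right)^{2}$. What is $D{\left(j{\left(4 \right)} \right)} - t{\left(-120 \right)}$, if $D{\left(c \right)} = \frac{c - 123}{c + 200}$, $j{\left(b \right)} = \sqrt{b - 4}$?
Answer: $- \frac{7661523}{200} \approx -38308.0$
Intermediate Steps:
$t{\left(S \right)} = 3 \left(7 + S\right)^{2}$
$j{\left(b \right)} = \sqrt{-4 + b}$
$D{\left(c \right)} = \frac{-123 + c}{200 + c}$
$D{\left(j{\left(4 \right)} \right)} - t{\left(-120 \right)} = \frac{-123 + \sqrt{-4 + 4}}{200 + \sqrt{-4 + 4}} - 3 \left(7 - 120\right)^{2} = \frac{-123 + \sqrt{0}}{200 + \sqrt{0}} - 3 \left(-113\right)^{2} = \frac{-123 + 0}{200 + 0} - 3 \cdot 12769 = \frac{1}{200} \left(-123\right) - 38307 = - \frac{123}{200} - 38307 = - \frac{7661523}{200}$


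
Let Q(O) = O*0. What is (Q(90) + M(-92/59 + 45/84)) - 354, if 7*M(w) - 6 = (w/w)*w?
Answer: -4085435/11564 ≈ -353.29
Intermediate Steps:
M(w) = 6/7 + w/7 (M(w) = 6/7 + ((w/w)*w)/7 = 6/7 + (1*w)/7 = 6/7 + w/7)
Q(O) = 0
(Q(90) + M(-92/59 + 45/84)) - 354 = (0 + (6/7 + (-92/59 + 45/84)/7)) - 354 = (0 + (6/7 + (-92*1/59 + 45*(1/84))/7)) - 354 = (0 + (6/7 + (-92/59 + 15/28)/7)) - 354 = (0 + (6/7 + (1/7)*(-1691/1652))) - 354 = (0 + (6/7 - 1691/11564)) - 354 = (0 + 8221/11564) - 354 = 8221/11564 - 354 = -4085435/11564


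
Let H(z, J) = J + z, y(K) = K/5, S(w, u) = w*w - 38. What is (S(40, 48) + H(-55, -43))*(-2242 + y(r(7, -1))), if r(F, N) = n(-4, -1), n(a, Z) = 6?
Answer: -16402656/5 ≈ -3.2805e+6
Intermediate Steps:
r(F, N) = 6
S(w, u) = -38 + w**2 (S(w, u) = w**2 - 38 = -38 + w**2)
y(K) = K/5 (y(K) = K*(1/5) = K/5)
(S(40, 48) + H(-55, -43))*(-2242 + y(r(7, -1))) = ((-38 + 40**2) + (-43 - 55))*(-2242 + (1/5)*6) = ((-38 + 1600) - 98)*(-2242 + 6/5) = (1562 - 98)*(-11204/5) = 1464*(-11204/5) = -16402656/5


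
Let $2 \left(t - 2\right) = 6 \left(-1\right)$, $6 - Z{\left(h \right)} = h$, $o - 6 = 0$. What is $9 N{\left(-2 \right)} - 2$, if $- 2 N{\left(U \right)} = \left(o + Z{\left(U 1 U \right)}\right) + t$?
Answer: $- \frac{67}{2} \approx -33.5$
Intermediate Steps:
$o = 6$ ($o = 6 + 0 = 6$)
$Z{\left(h \right)} = 6 - h$
$t = -1$ ($t = 2 + \frac{6 \left(-1\right)}{2} = 2 + \frac{1}{2} \left(-6\right) = 2 - 3 = -1$)
$N{\left(U \right)} = - \frac{11}{2} + \frac{U^{2}}{2}$ ($N{\left(U \right)} = - \frac{\left(6 - \left(-6 + U 1 U\right)\right) - 1}{2} = - \frac{\left(6 - \left(-6 + U U\right)\right) - 1}{2} = - \frac{\left(6 - \left(-6 + U^{2}\right)\right) - 1}{2} = - \frac{\left(12 - U^{2}\right) - 1}{2} = - \frac{11 - U^{2}}{2} = - \frac{11}{2} + \frac{U^{2}}{2}$)
$9 N{\left(-2 \right)} - 2 = 9 \left(- \frac{11}{2} + \frac{\left(-2\right)^{2}}{2}\right) - 2 = 9 \left(- \frac{11}{2} + \frac{1}{2} \cdot 4\right) - 2 = 9 \left(- \frac{11}{2} + 2\right) - 2 = 9 \left(- \frac{7}{2}\right) - 2 = - \frac{63}{2} - 2 = - \frac{67}{2}$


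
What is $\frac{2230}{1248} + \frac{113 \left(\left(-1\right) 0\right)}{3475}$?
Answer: $\frac{1115}{624} \approx 1.7869$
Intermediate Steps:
$\frac{2230}{1248} + \frac{113 \left(\left(-1\right) 0\right)}{3475} = 2230 \cdot \frac{1}{1248} + 113 \cdot 0 \cdot \frac{1}{3475} = \frac{1115}{624} + 0 \cdot \frac{1}{3475} = \frac{1115}{624} + 0 = \frac{1115}{624}$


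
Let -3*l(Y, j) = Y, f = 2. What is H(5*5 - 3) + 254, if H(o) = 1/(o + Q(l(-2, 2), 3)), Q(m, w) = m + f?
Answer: 18799/74 ≈ 254.04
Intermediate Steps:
l(Y, j) = -Y/3
Q(m, w) = 2 + m (Q(m, w) = m + 2 = 2 + m)
H(o) = 1/(8/3 + o) (H(o) = 1/(o + (2 - 1/3*(-2))) = 1/(o + (2 + 2/3)) = 1/(o + 8/3) = 1/(8/3 + o))
H(5*5 - 3) + 254 = 3/(8 + 3*(5*5 - 3)) + 254 = 3/(8 + 3*(25 - 3)) + 254 = 3/(8 + 3*22) + 254 = 3/(8 + 66) + 254 = 3/74 + 254 = 18799/74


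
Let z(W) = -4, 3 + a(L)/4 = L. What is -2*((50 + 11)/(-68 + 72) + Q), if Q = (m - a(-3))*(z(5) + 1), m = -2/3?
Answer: 219/2 ≈ 109.50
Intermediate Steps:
a(L) = -12 + 4*L
m = -⅔ (m = -2*⅓ = -⅔ ≈ -0.66667)
Q = -70 (Q = (-⅔ - (-12 + 4*(-3)))*(-4 + 1) = (-⅔ - (-12 - 12))*(-3) = (-⅔ - 1*(-24))*(-3) = (-⅔ + 24)*(-3) = (70/3)*(-3) = -70)
-2*((50 + 11)/(-68 + 72) + Q) = -2*((50 + 11)/(-68 + 72) - 70) = -2*(61/4 - 70) = -2*(-219/4) = 219/2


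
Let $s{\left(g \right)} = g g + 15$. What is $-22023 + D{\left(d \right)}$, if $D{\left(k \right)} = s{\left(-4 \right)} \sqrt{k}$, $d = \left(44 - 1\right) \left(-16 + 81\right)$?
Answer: $-22023 + 31 \sqrt{2795} \approx -20384.0$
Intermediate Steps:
$d = 2795$ ($d = 43 \cdot 65 = 2795$)
$s{\left(g \right)} = 15 + g^{2}$ ($s{\left(g \right)} = g^{2} + 15 = 15 + g^{2}$)
$D{\left(k \right)} = 31 \sqrt{k}$ ($D{\left(k \right)} = \left(15 + \left(-4\right)^{2}\right) \sqrt{k} = \left(15 + 16\right) \sqrt{k} = 31 \sqrt{k}$)
$-22023 + D{\left(d \right)} = -22023 + 31 \sqrt{2795}$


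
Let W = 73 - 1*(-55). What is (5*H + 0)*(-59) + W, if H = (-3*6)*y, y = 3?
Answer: 16058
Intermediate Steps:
W = 128 (W = 73 + 55 = 128)
H = -54 (H = -3*6*3 = -18*3 = -54)
(5*H + 0)*(-59) + W = (5*(-54) + 0)*(-59) + 128 = (-270 + 0)*(-59) + 128 = -270*(-59) + 128 = 15930 + 128 = 16058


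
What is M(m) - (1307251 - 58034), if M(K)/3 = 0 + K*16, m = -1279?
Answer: -1310609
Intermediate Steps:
M(K) = 48*K (M(K) = 3*(0 + K*16) = 3*(0 + 16*K) = 3*(16*K) = 48*K)
M(m) - (1307251 - 58034) = 48*(-1279) - (1307251 - 58034) = -61392 - 1*1249217 = -61392 - 1249217 = -1310609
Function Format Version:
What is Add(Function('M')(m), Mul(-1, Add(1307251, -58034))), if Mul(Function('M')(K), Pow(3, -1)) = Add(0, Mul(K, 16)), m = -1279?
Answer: -1310609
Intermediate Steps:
Function('M')(K) = Mul(48, K) (Function('M')(K) = Mul(3, Add(0, Mul(K, 16))) = Mul(3, Add(0, Mul(16, K))) = Mul(3, Mul(16, K)) = Mul(48, K))
Add(Function('M')(m), Mul(-1, Add(1307251, -58034))) = Add(Mul(48, -1279), Mul(-1, Add(1307251, -58034))) = Add(-61392, Mul(-1, 1249217)) = Add(-61392, -1249217) = -1310609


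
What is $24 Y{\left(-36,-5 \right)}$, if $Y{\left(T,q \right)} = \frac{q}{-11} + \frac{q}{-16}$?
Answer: $\frac{405}{22} \approx 18.409$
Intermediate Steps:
$Y{\left(T,q \right)} = - \frac{27 q}{176}$ ($Y{\left(T,q \right)} = q \left(- \frac{1}{11}\right) + q \left(- \frac{1}{16}\right) = - \frac{q}{11} - \frac{q}{16} = - \frac{27 q}{176}$)
$24 Y{\left(-36,-5 \right)} = 24 \left(\left(- \frac{27}{176}\right) \left(-5\right)\right) = 24 \cdot \frac{135}{176} = \frac{405}{22}$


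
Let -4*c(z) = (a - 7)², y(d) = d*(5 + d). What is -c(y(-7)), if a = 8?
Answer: ¼ ≈ 0.25000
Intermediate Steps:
c(z) = -¼ (c(z) = -(8 - 7)²/4 = -¼*1² = -¼*1 = -¼)
-c(y(-7)) = -1*(-¼) = ¼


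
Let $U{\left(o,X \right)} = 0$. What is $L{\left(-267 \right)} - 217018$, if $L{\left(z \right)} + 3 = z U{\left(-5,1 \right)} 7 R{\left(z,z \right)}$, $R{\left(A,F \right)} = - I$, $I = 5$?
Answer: $-217021$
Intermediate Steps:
$R{\left(A,F \right)} = -5$ ($R{\left(A,F \right)} = \left(-1\right) 5 = -5$)
$L{\left(z \right)} = -3$ ($L{\left(z \right)} = -3 + z 0 \cdot 7 \left(-5\right) = -3 + 0 \cdot 7 \left(-5\right) = -3 + 0 \left(-5\right) = -3 + 0 = -3$)
$L{\left(-267 \right)} - 217018 = -3 - 217018 = -217021$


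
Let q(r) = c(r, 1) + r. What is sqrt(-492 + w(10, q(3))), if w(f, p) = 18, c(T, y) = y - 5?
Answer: I*sqrt(474) ≈ 21.772*I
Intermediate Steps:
c(T, y) = -5 + y
q(r) = -4 + r (q(r) = (-5 + 1) + r = -4 + r)
sqrt(-492 + w(10, q(3))) = sqrt(-492 + 18) = sqrt(-474) = I*sqrt(474)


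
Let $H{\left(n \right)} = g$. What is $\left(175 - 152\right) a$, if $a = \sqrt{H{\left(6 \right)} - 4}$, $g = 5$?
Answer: $23$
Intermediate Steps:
$H{\left(n \right)} = 5$
$a = 1$ ($a = \sqrt{5 - 4} = \sqrt{1} = 1$)
$\left(175 - 152\right) a = \left(175 - 152\right) 1 = 23 \cdot 1 = 23$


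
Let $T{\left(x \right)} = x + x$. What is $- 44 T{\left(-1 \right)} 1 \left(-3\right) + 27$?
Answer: $-237$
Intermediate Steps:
$T{\left(x \right)} = 2 x$
$- 44 T{\left(-1 \right)} 1 \left(-3\right) + 27 = - 44 \cdot 2 \left(-1\right) 1 \left(-3\right) + 27 = - 44 \left(-2\right) 1 \left(-3\right) + 27 = - 44 \left(\left(-2\right) \left(-3\right)\right) + 27 = \left(-44\right) 6 + 27 = -264 + 27 = -237$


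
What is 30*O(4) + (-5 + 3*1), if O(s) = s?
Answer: 118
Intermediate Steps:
30*O(4) + (-5 + 3*1) = 30*4 + (-5 + 3*1) = 120 + (-5 + 3) = 120 - 2 = 118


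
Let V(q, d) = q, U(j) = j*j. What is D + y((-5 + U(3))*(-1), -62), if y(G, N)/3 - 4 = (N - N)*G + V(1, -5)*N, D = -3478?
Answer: -3652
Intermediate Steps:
U(j) = j**2
y(G, N) = 12 + 3*N (y(G, N) = 12 + 3*((N - N)*G + 1*N) = 12 + 3*(0*G + N) = 12 + 3*(0 + N) = 12 + 3*N)
D + y((-5 + U(3))*(-1), -62) = -3478 + (12 + 3*(-62)) = -3478 + (12 - 186) = -3478 - 174 = -3652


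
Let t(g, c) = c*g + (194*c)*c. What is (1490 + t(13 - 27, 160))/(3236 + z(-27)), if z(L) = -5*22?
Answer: 2482825/1563 ≈ 1588.5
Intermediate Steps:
z(L) = -110
t(g, c) = 194*c² + c*g (t(g, c) = c*g + 194*c² = 194*c² + c*g)
(1490 + t(13 - 27, 160))/(3236 + z(-27)) = (1490 + 160*((13 - 27) + 194*160))/(3236 - 110) = (1490 + 160*(-14 + 31040))/3126 = (1490 + 160*31026)*(1/3126) = (1490 + 4964160)*(1/3126) = 4965650*(1/3126) = 2482825/1563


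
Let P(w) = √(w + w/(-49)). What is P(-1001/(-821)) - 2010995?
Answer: -2010995 + 4*√2465463/5747 ≈ -2.0110e+6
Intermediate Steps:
P(w) = 4*√3*√w/7 (P(w) = √(w + w*(-1/49)) = √(w - w/49) = √(48*w/49) = 4*√3*√w/7)
P(-1001/(-821)) - 2010995 = 4*√3*√(-1001/(-821))/7 - 2010995 = 4*√3*√(-1001*(-1/821))/7 - 2010995 = 4*√3*√(1001/821)/7 - 2010995 = 4*√3*(√821821/821)/7 - 2010995 = 4*√2465463/5747 - 2010995 = -2010995 + 4*√2465463/5747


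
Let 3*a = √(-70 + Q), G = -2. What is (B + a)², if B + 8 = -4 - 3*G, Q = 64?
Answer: (18 - I*√6)²/9 ≈ 35.333 - 9.798*I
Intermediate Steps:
B = -6 (B = -8 + (-4 - 3*(-2)) = -8 + (-4 + 6) = -8 + 2 = -6)
a = I*√6/3 (a = √(-70 + 64)/3 = √(-6)/3 = (I*√6)/3 = I*√6/3 ≈ 0.8165*I)
(B + a)² = (-6 + I*√6/3)²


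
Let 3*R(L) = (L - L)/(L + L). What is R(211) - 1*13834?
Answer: -13834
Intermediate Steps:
R(L) = 0 (R(L) = ((L - L)/(L + L))/3 = (0/((2*L)))/3 = (0*(1/(2*L)))/3 = (⅓)*0 = 0)
R(211) - 1*13834 = 0 - 1*13834 = 0 - 13834 = -13834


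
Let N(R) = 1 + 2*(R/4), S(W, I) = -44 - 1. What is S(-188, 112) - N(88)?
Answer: -90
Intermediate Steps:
S(W, I) = -45
N(R) = 1 + R/2 (N(R) = 1 + 2*(R*(¼)) = 1 + 2*(R/4) = 1 + R/2)
S(-188, 112) - N(88) = -45 - (1 + (½)*88) = -45 - (1 + 44) = -45 - 1*45 = -45 - 45 = -90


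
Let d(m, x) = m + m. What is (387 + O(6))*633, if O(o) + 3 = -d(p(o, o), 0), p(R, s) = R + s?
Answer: 227880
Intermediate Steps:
d(m, x) = 2*m
O(o) = -3 - 4*o (O(o) = -3 - 2*(o + o) = -3 - 2*2*o = -3 - 4*o)
(387 + O(6))*633 = (387 + (-3 - 4*6))*633 = (387 + (-3 - 24))*633 = (387 - 27)*633 = 360*633 = 227880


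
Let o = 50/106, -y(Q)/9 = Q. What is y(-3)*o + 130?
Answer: 7565/53 ≈ 142.74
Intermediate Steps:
y(Q) = -9*Q
o = 25/53 (o = 50*(1/106) = 25/53 ≈ 0.47170)
y(-3)*o + 130 = -9*(-3)*(25/53) + 130 = 27*(25/53) + 130 = 675/53 + 130 = 7565/53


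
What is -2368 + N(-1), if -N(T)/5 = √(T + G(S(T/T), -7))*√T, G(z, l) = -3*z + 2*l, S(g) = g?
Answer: -2368 + 15*√2 ≈ -2346.8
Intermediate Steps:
N(T) = -5*√T*√(-17 + T) (N(T) = -5*√(T + (-3*T/T + 2*(-7)))*√T = -5*√(T + (-3*1 - 14))*√T = -5*√(T + (-3 - 14))*√T = -5*√(T - 17)*√T = -5*√(-17 + T)*√T = -5*√T*√(-17 + T))
-2368 + N(-1) = -2368 - 5*√(-1)*√(-17 - 1) = -2368 - 5*I*√(-18) = -2368 - 5*I*3*I*√2 = -2368 + 15*√2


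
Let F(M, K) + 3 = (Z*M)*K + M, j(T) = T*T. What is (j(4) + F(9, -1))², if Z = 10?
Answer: 4624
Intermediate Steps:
j(T) = T²
F(M, K) = -3 + M + 10*K*M (F(M, K) = -3 + ((10*M)*K + M) = -3 + (10*K*M + M) = -3 + (M + 10*K*M) = -3 + M + 10*K*M)
(j(4) + F(9, -1))² = (4² + (-3 + 9 + 10*(-1)*9))² = (16 + (-3 + 9 - 90))² = (16 - 84)² = (-68)² = 4624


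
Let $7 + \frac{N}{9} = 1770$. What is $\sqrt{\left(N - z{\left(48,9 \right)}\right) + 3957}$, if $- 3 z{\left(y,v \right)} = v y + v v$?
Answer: $\sqrt{19995} \approx 141.4$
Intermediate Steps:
$N = 15867$ ($N = -63 + 9 \cdot 1770 = -63 + 15930 = 15867$)
$z{\left(y,v \right)} = - \frac{v^{2}}{3} - \frac{v y}{3}$ ($z{\left(y,v \right)} = - \frac{v y + v v}{3} = - \frac{v y + v^{2}}{3} = - \frac{v^{2} + v y}{3} = - \frac{v^{2}}{3} - \frac{v y}{3}$)
$\sqrt{\left(N - z{\left(48,9 \right)}\right) + 3957} = \sqrt{\left(15867 - \left(- \frac{1}{3}\right) 9 \left(9 + 48\right)\right) + 3957} = \sqrt{\left(15867 - \left(- \frac{1}{3}\right) 9 \cdot 57\right) + 3957} = \sqrt{\left(15867 - -171\right) + 3957} = \sqrt{\left(15867 + 171\right) + 3957} = \sqrt{16038 + 3957} = \sqrt{19995}$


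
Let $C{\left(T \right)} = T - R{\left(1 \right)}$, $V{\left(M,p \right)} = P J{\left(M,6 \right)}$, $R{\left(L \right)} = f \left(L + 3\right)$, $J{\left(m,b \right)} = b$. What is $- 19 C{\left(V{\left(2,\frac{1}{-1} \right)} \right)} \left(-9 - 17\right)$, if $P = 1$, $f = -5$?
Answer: $12844$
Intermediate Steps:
$R{\left(L \right)} = -15 - 5 L$ ($R{\left(L \right)} = - 5 \left(L + 3\right) = - 5 \left(3 + L\right) = -15 - 5 L$)
$V{\left(M,p \right)} = 6$ ($V{\left(M,p \right)} = 1 \cdot 6 = 6$)
$C{\left(T \right)} = 20 + T$ ($C{\left(T \right)} = T - \left(-15 - 5\right) = T - -20 = T + 20 = 20 + T$)
$- 19 C{\left(V{\left(2,\frac{1}{-1} \right)} \right)} \left(-9 - 17\right) = - 19 \left(20 + 6\right) \left(-9 - 17\right) = \left(-19\right) 26 \left(-9 - 17\right) = \left(-494\right) \left(-26\right) = 12844$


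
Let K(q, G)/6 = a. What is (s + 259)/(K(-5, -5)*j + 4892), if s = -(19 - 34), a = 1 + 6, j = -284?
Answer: -137/3518 ≈ -0.038943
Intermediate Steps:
a = 7
K(q, G) = 42 (K(q, G) = 6*7 = 42)
s = 15 (s = -1*(-15) = 15)
(s + 259)/(K(-5, -5)*j + 4892) = (15 + 259)/(42*(-284) + 4892) = 274/(-11928 + 4892) = 274/(-7036) = 274*(-1/7036) = -137/3518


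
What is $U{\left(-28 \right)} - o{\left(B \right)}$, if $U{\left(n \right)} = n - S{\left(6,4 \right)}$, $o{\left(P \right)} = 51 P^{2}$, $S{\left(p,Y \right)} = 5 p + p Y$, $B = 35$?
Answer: $-62557$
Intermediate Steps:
$S{\left(p,Y \right)} = 5 p + Y p$
$U{\left(n \right)} = -54 + n$ ($U{\left(n \right)} = n - 6 \left(5 + 4\right) = n - 6 \cdot 9 = n - 54 = -54 + n$)
$U{\left(-28 \right)} - o{\left(B \right)} = \left(-54 - 28\right) - 51 \cdot 35^{2} = -82 - 51 \cdot 1225 = -82 - 62475 = -62557$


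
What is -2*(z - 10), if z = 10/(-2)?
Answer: 30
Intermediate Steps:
z = -5 (z = 10*(-½) = -5)
-2*(z - 10) = -2*(-5 - 10) = -2*(-15) = 30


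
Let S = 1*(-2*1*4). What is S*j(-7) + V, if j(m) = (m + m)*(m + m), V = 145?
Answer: -1423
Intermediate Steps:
j(m) = 4*m**2 (j(m) = (2*m)*(2*m) = 4*m**2)
S = -8 (S = 1*(-2*4) = 1*(-8) = -8)
S*j(-7) + V = -32*(-7)**2 + 145 = -32*49 + 145 = -8*196 + 145 = -1568 + 145 = -1423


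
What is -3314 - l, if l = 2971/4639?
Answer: -15376617/4639 ≈ -3314.6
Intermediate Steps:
l = 2971/4639 (l = 2971*(1/4639) = 2971/4639 ≈ 0.64044)
-3314 - l = -3314 - 1*2971/4639 = -3314 - 2971/4639 = -15376617/4639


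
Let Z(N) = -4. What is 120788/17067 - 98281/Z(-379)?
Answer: 1677844979/68268 ≈ 24577.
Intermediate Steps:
120788/17067 - 98281/Z(-379) = 120788/17067 - 98281/(-4) = 120788*(1/17067) - 98281*(-¼) = 120788/17067 + 98281/4 = 1677844979/68268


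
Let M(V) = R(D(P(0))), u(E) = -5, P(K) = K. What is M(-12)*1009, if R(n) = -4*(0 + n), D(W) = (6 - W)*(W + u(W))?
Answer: 121080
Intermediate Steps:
D(W) = (-5 + W)*(6 - W) (D(W) = (6 - W)*(W - 5) = (6 - W)*(-5 + W) = (-5 + W)*(6 - W))
R(n) = -4*n
M(V) = 120 (M(V) = -4*(-30 - 1*0² + 11*0) = -4*(-30 - 1*0 + 0) = -4*(-30 + 0 + 0) = -4*(-30) = 120)
M(-12)*1009 = 120*1009 = 121080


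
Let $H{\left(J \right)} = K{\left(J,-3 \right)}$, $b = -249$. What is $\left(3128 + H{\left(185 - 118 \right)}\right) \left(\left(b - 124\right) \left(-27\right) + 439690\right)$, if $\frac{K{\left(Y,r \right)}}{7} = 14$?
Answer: $1450928986$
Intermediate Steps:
$K{\left(Y,r \right)} = 98$ ($K{\left(Y,r \right)} = 7 \cdot 14 = 98$)
$H{\left(J \right)} = 98$
$\left(3128 + H{\left(185 - 118 \right)}\right) \left(\left(b - 124\right) \left(-27\right) + 439690\right) = \left(3128 + 98\right) \left(\left(-249 - 124\right) \left(-27\right) + 439690\right) = 3226 \left(\left(-373\right) \left(-27\right) + 439690\right) = 3226 \left(10071 + 439690\right) = 3226 \cdot 449761 = 1450928986$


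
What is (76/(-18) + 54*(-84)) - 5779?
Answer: -92873/9 ≈ -10319.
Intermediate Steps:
(76/(-18) + 54*(-84)) - 5779 = (76*(-1/18) - 4536) - 5779 = (-38/9 - 4536) - 5779 = -40862/9 - 5779 = -92873/9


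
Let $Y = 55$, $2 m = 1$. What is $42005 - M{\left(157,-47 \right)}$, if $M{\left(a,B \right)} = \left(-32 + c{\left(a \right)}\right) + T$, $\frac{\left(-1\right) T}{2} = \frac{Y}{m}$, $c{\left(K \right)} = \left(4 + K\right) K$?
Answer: $16980$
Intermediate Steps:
$m = \frac{1}{2}$ ($m = \frac{1}{2} \cdot 1 = \frac{1}{2} \approx 0.5$)
$c{\left(K \right)} = K \left(4 + K\right)$
$T = -220$ ($T = - 2 \cdot 55 \frac{1}{\frac{1}{2}} = - 2 \cdot 55 \cdot 2 = \left(-2\right) 110 = -220$)
$M{\left(a,B \right)} = -252 + a \left(4 + a\right)$ ($M{\left(a,B \right)} = \left(-32 + a \left(4 + a\right)\right) - 220 = -252 + a \left(4 + a\right)$)
$42005 - M{\left(157,-47 \right)} = 42005 - \left(-252 + 157 \left(4 + 157\right)\right) = 42005 - \left(-252 + 157 \cdot 161\right) = 42005 - \left(-252 + 25277\right) = 42005 - 25025 = 16980$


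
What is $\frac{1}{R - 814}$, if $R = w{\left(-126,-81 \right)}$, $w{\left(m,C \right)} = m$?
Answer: $- \frac{1}{940} \approx -0.0010638$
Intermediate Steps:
$R = -126$
$\frac{1}{R - 814} = \frac{1}{-126 - 814} = \frac{1}{-940} = - \frac{1}{940}$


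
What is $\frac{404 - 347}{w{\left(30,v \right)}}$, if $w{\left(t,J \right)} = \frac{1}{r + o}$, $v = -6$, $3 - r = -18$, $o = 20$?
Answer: $2337$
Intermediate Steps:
$r = 21$ ($r = 3 - -18 = 3 + 18 = 21$)
$w{\left(t,J \right)} = \frac{1}{41}$ ($w{\left(t,J \right)} = \frac{1}{21 + 20} = \frac{1}{41}$)
$\frac{404 - 347}{w{\left(30,v \right)}} = \left(404 - 347\right) \frac{1}{\frac{1}{41}} = 57 \cdot 41 = 2337$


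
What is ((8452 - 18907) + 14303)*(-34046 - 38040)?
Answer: -277386928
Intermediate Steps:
((8452 - 18907) + 14303)*(-34046 - 38040) = (-10455 + 14303)*(-72086) = 3848*(-72086) = -277386928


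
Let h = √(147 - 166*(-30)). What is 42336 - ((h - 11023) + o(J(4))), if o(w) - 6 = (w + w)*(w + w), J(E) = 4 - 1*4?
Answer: 53353 - √5127 ≈ 53281.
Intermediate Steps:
J(E) = 0 (J(E) = 4 - 4 = 0)
o(w) = 6 + 4*w² (o(w) = 6 + (w + w)*(w + w) = 6 + (2*w)*(2*w) = 6 + 4*w²)
h = √5127 (h = √(147 + 4980) = √5127 ≈ 71.603)
42336 - ((h - 11023) + o(J(4))) = 42336 - ((√5127 - 11023) + (6 + 4*0²)) = 42336 - ((-11023 + √5127) + (6 + 4*0)) = 42336 - ((-11023 + √5127) + (6 + 0)) = 42336 - ((-11023 + √5127) + 6) = 42336 - (-11017 + √5127) = 42336 + (11017 - √5127) = 53353 - √5127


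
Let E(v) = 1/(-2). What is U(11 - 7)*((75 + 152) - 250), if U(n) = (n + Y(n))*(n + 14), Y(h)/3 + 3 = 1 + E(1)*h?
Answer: 3312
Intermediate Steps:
E(v) = -½
Y(h) = -6 - 3*h/2 (Y(h) = -9 + 3*(1 - h/2) = -9 + (3 - 3*h/2) = -6 - 3*h/2)
U(n) = (-6 - n/2)*(14 + n) (U(n) = (n + (-6 - 3*n/2))*(n + 14) = (-6 - n/2)*(14 + n))
U(11 - 7)*((75 + 152) - 250) = (-84 - 13*(11 - 7) - (11 - 7)²/2)*((75 + 152) - 250) = (-84 - 13*4 - ½*4²)*(227 - 250) = (-84 - 52 - ½*16)*(-23) = (-84 - 52 - 8)*(-23) = -144*(-23) = 3312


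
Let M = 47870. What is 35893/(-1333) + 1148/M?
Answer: -858333813/31905355 ≈ -26.902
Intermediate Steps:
35893/(-1333) + 1148/M = 35893/(-1333) + 1148/47870 = 35893*(-1/1333) + 1148*(1/47870) = -35893/1333 + 574/23935 = -858333813/31905355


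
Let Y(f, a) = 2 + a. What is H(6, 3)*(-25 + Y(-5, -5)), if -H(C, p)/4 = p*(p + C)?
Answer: 3024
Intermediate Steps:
H(C, p) = -4*p*(C + p) (H(C, p) = -4*p*(p + C) = -4*p*(C + p))
H(6, 3)*(-25 + Y(-5, -5)) = (-4*3*(6 + 3))*(-25 + (2 - 5)) = (-4*3*9)*(-25 - 3) = -108*(-28) = 3024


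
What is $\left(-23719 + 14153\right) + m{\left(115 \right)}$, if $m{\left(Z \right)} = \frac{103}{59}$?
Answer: $- \frac{564291}{59} \approx -9564.3$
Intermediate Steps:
$m{\left(Z \right)} = \frac{103}{59}$ ($m{\left(Z \right)} = 103 \cdot \frac{1}{59} = \frac{103}{59}$)
$\left(-23719 + 14153\right) + m{\left(115 \right)} = \left(-23719 + 14153\right) + \frac{103}{59} = -9566 + \frac{103}{59} = - \frac{564291}{59}$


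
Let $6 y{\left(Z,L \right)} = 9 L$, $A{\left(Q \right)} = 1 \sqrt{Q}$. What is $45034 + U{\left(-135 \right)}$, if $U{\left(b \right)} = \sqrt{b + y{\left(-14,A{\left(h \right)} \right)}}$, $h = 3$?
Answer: $45034 + \frac{\sqrt{-540 + 6 \sqrt{3}}}{2} \approx 45034.0 + 11.507 i$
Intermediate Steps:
$A{\left(Q \right)} = \sqrt{Q}$
$y{\left(Z,L \right)} = \frac{3 L}{2}$ ($y{\left(Z,L \right)} = \frac{9 L}{6} = \frac{3 L}{2}$)
$U{\left(b \right)} = \sqrt{b + \frac{3 \sqrt{3}}{2}}$
$45034 + U{\left(-135 \right)} = 45034 + \frac{\sqrt{4 \left(-135\right) + 6 \sqrt{3}}}{2} = 45034 + \frac{\sqrt{-540 + 6 \sqrt{3}}}{2}$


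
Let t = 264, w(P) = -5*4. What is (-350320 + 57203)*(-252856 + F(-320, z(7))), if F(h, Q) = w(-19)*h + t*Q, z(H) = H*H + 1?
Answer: 68371298952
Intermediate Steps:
w(P) = -20
z(H) = 1 + H² (z(H) = H² + 1 = 1 + H²)
F(h, Q) = -20*h + 264*Q
(-350320 + 57203)*(-252856 + F(-320, z(7))) = (-350320 + 57203)*(-252856 + (-20*(-320) + 264*(1 + 7²))) = -293117*(-252856 + (6400 + 264*(1 + 49))) = -293117*(-252856 + (6400 + 264*50)) = -293117*(-252856 + (6400 + 13200)) = -293117*(-252856 + 19600) = -293117*(-233256) = 68371298952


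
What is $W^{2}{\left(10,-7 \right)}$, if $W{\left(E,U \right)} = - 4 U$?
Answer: $784$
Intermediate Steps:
$W^{2}{\left(10,-7 \right)} = \left(\left(-4\right) \left(-7\right)\right)^{2} = 28^{2} = 784$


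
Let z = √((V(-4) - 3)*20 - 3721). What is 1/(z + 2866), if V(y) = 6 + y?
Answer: 2866/8217697 - I*√3741/8217697 ≈ 0.00034876 - 7.4429e-6*I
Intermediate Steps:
z = I*√3741 (z = √(((6 - 4) - 3)*20 - 3721) = √((2 - 3)*20 - 3721) = √(-1*20 - 3721) = √(-20 - 3721) = √(-3741) = I*√3741 ≈ 61.164*I)
1/(z + 2866) = 1/(I*√3741 + 2866) = 1/(2866 + I*√3741)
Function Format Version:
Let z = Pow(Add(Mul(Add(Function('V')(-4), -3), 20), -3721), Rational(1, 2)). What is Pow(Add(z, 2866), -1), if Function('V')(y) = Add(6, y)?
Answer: Add(Rational(2866, 8217697), Mul(Rational(-1, 8217697), I, Pow(3741, Rational(1, 2)))) ≈ Add(0.00034876, Mul(-7.4429e-6, I))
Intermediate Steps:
z = Mul(I, Pow(3741, Rational(1, 2))) (z = Pow(Add(Mul(Add(Add(6, -4), -3), 20), -3721), Rational(1, 2)) = Pow(Add(Mul(Add(2, -3), 20), -3721), Rational(1, 2)) = Pow(Add(Mul(-1, 20), -3721), Rational(1, 2)) = Pow(Add(-20, -3721), Rational(1, 2)) = Pow(-3741, Rational(1, 2)) = Mul(I, Pow(3741, Rational(1, 2))) ≈ Mul(61.164, I))
Pow(Add(z, 2866), -1) = Pow(Add(Mul(I, Pow(3741, Rational(1, 2))), 2866), -1) = Pow(Add(2866, Mul(I, Pow(3741, Rational(1, 2)))), -1)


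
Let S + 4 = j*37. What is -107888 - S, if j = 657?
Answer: -132193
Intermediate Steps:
S = 24305 (S = -4 + 657*37 = -4 + 24309 = 24305)
-107888 - S = -107888 - 1*24305 = -107888 - 24305 = -132193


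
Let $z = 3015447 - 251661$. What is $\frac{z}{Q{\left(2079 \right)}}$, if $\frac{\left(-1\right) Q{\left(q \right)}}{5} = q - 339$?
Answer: $- \frac{460631}{1450} \approx -317.68$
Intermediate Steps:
$z = 2763786$ ($z = 3015447 - 251661 = 2763786$)
$Q{\left(q \right)} = 1695 - 5 q$ ($Q{\left(q \right)} = - 5 \left(q - 339\right) = - 5 \left(-339 + q\right) = 1695 - 5 q$)
$\frac{z}{Q{\left(2079 \right)}} = \frac{2763786}{1695 - 10395} = \frac{2763786}{-8700} = 2763786 \left(- \frac{1}{8700}\right) = - \frac{460631}{1450}$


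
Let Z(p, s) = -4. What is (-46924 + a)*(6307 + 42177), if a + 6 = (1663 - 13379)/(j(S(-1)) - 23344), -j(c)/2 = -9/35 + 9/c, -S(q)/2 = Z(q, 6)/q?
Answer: -7435261233378600/3267773 ≈ -2.2753e+9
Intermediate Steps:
S(q) = 8/q (S(q) = -(-8)/q = 8/q)
j(c) = 18/35 - 18/c (j(c) = -2*(-9/35 + 9/c) = 18/35 - 18/c)
a = -17966398/3267773 (a = -6 + (1663 - 13379)/((18/35 - 18/(8/(-1))) - 23344) = -6 - 11716/((18/35 - 18/(8*(-1))) - 23344) = -6 - 11716/((18/35 - 18/(-8)) - 23344) = -6 - 11716/((18/35 - 18*(-1/8)) - 23344) = -6 - 11716/((18/35 + 9/4) - 23344) = -6 - 11716/(387/140 - 23344) = -6 - 11716/(-3267773/140) = -6 - 11716*(-140/3267773) = -6 + 1640240/3267773 = -17966398/3267773 ≈ -5.4981)
(-46924 + a)*(6307 + 42177) = (-46924 - 17966398/3267773)*(6307 + 42177) = -153354946650/3267773*48484 = -7435261233378600/3267773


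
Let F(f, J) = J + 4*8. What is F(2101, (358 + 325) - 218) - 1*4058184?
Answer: -4057687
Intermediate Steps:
F(f, J) = 32 + J (F(f, J) = J + 32 = 32 + J)
F(2101, (358 + 325) - 218) - 1*4058184 = (32 + ((358 + 325) - 218)) - 1*4058184 = (32 + (683 - 218)) - 4058184 = (32 + 465) - 4058184 = 497 - 4058184 = -4057687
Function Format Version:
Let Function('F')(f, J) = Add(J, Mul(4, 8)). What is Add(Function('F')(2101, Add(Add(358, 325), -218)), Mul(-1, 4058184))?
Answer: -4057687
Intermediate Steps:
Function('F')(f, J) = Add(32, J) (Function('F')(f, J) = Add(J, 32) = Add(32, J))
Add(Function('F')(2101, Add(Add(358, 325), -218)), Mul(-1, 4058184)) = Add(Add(32, Add(Add(358, 325), -218)), Mul(-1, 4058184)) = Add(Add(32, Add(683, -218)), -4058184) = Add(Add(32, 465), -4058184) = Add(497, -4058184) = -4057687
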